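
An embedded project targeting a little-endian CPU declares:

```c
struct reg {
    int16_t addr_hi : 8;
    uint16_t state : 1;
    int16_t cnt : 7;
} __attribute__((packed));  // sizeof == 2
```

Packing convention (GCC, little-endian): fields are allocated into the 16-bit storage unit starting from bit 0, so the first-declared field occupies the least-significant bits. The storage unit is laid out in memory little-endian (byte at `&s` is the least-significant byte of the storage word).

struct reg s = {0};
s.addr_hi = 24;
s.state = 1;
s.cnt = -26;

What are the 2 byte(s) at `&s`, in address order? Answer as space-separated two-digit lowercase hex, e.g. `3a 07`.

18 cd

addr_hi (8b) val=24 bits=0x18 at bit 0: 0x0018
state (1b) val=1 bits=0x1 at bit 8: 0x0118
cnt (7b) val=-26 bits=0x66 at bit 9: 0xcd18
word = 0xcd18 → little-endian bytes:
  [0]=0x18  [1]=0xcd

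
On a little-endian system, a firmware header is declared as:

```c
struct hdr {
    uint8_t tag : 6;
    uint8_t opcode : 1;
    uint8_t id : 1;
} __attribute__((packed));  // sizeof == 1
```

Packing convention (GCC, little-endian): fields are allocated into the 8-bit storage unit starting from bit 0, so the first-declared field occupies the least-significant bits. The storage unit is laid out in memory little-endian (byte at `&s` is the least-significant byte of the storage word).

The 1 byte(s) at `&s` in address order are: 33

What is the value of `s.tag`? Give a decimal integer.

51

[0]=0x33 (little-endian) → word 0x33
tag:6 @ bit 0 → (0x33>>0)&0x3f = 0x33  ←
opcode:1 @ bit 6 → (0x33>>6)&0x1 = 0x0
id:1 @ bit 7 → (0x33>>7)&0x1 = 0x0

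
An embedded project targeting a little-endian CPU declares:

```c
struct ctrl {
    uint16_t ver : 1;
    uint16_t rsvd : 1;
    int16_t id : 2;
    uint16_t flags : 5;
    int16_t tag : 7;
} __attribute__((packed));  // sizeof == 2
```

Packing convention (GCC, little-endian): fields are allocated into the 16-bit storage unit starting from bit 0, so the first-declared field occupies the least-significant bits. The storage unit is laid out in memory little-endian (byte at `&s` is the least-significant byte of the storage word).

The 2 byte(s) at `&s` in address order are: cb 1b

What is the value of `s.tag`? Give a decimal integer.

[0]=0xcb [1]=0x1b (little-endian) → word 0x1bcb
ver:1 @ bit 0 → (0x1bcb>>0)&0x1 = 0x1
rsvd:1 @ bit 1 → (0x1bcb>>1)&0x1 = 0x1
id:2 @ bit 2 → (0x1bcb>>2)&0x3 = 0x2
flags:5 @ bit 4 → (0x1bcb>>4)&0x1f = 0x1c
tag:7 @ bit 9 → (0x1bcb>>9)&0x7f = 0xd  ←
tag signed 7b, MSB=0: value = 13

13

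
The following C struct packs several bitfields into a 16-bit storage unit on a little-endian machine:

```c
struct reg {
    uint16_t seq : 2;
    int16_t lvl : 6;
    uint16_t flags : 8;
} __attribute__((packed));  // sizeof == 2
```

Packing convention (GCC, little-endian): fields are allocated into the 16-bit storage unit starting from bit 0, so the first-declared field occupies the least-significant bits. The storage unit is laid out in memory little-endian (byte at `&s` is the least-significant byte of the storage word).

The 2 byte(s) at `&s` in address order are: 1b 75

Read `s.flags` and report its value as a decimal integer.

117

[0]=0x1b [1]=0x75 (little-endian) → word 0x751b
seq [0+:2] = (word>>0) & 0x3 = 3
lvl [2+:6] = (word>>2) & 0x3f = 6
flags [8+:8] = (word>>8) & 0xff = 117  ←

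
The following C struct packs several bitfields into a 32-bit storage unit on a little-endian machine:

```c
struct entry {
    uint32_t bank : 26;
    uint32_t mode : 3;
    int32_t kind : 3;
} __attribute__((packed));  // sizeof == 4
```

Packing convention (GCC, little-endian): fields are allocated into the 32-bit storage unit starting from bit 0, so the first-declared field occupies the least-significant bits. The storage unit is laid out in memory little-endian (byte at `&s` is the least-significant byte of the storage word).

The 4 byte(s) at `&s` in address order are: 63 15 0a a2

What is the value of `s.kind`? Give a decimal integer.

-3

[0]=0x63 [1]=0x15 [2]=0x0a [3]=0xa2 (little-endian) → word 0xa20a1563
bank [0+:26] = (word>>0) & 0x3ffffff = 34215267
mode [26+:3] = (word>>26) & 0x7 = 0
kind [29+:3] = (word>>29) & 0x7 = 5  ←
kind signed 3b, MSB=1: 5 - 8 = -3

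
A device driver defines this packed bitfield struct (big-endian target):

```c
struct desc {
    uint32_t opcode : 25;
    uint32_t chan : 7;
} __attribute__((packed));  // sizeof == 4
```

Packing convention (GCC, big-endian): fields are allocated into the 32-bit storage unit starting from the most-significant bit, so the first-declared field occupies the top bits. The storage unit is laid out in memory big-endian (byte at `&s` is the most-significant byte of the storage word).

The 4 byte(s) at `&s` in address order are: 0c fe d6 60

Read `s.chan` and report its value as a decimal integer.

[0]=0x0c [1]=0xfe [2]=0xd6 [3]=0x60 (big-endian) → word 0x0cfed660
opcode:25 @ bit 7 → (0x0cfed660>>7)&0x1ffffff = 0x19fdac
chan:7 @ bit 0 → (0x0cfed660>>0)&0x7f = 0x60  ←

96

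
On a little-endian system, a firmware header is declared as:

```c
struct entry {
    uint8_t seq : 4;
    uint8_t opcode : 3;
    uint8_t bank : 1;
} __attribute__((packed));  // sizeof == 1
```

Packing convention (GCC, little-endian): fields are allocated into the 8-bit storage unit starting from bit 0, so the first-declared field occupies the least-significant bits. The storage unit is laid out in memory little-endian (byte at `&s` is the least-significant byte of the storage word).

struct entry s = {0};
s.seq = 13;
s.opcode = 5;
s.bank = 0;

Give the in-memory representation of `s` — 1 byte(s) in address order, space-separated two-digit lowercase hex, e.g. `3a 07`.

[0+:4] seq=13 & 0xf = 0xd; word=0x0d
[4+:3] opcode=5 & 0x7 = 0x5; word=0x5d
[7+:1] bank=0 & 0x1 = 0x0; word=0x5d
word = 0x5d → little-endian bytes:
  [0]=0x5d

5d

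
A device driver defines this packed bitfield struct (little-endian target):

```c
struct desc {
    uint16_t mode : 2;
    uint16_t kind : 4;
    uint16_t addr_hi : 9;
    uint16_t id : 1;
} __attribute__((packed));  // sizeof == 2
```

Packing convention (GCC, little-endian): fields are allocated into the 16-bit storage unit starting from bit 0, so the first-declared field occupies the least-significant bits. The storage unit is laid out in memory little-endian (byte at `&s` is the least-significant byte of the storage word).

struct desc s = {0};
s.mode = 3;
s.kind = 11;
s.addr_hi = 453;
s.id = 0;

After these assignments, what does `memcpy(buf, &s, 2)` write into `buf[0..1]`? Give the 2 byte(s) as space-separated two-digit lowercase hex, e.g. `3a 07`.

6f 71

[0+:2] mode=3 & 0x3 = 0x3; word=0x0003
[2+:4] kind=11 & 0xf = 0xb; word=0x002f
[6+:9] addr_hi=453 & 0x1ff = 0x1c5; word=0x716f
[15+:1] id=0 & 0x1 = 0x0; word=0x716f
word = 0x716f → little-endian bytes:
  [0]=0x6f  [1]=0x71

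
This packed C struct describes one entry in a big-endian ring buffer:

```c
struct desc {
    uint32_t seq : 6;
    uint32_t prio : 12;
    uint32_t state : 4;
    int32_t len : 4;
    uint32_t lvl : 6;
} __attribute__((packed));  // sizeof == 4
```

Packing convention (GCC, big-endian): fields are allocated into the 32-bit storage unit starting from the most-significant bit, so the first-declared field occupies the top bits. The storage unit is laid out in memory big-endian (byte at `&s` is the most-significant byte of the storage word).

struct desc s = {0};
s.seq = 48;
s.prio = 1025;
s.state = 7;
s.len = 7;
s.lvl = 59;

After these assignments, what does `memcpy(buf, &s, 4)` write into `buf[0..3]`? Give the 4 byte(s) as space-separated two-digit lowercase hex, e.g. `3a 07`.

[26+:6] seq=48 & 0x3f = 0x30; word=0xc0000000
[14+:12] prio=1025 & 0xfff = 0x401; word=0xc1004000
[10+:4] state=7 & 0xf = 0x7; word=0xc1005c00
[6+:4] len=7 & 0xf = 0x7; word=0xc1005dc0
[0+:6] lvl=59 & 0x3f = 0x3b; word=0xc1005dfb
word = 0xc1005dfb → big-endian bytes:
  [0]=0xc1  [1]=0x00  [2]=0x5d  [3]=0xfb

c1 00 5d fb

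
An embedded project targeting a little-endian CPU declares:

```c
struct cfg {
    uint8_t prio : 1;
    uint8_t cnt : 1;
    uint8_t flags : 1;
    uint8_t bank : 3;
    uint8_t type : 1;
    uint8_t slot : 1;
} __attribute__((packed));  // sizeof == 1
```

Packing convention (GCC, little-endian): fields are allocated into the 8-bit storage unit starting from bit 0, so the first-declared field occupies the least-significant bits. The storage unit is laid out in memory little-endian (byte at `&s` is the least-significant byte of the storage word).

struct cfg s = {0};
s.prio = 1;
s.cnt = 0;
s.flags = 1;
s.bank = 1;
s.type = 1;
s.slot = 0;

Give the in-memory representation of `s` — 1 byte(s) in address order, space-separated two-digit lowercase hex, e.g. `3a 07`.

4d

[0+:1] prio=1 & 0x1 = 0x1; word=0x01
[1+:1] cnt=0 & 0x1 = 0x0; word=0x01
[2+:1] flags=1 & 0x1 = 0x1; word=0x05
[3+:3] bank=1 & 0x7 = 0x1; word=0x0d
[6+:1] type=1 & 0x1 = 0x1; word=0x4d
[7+:1] slot=0 & 0x1 = 0x0; word=0x4d
word = 0x4d → little-endian bytes:
  [0]=0x4d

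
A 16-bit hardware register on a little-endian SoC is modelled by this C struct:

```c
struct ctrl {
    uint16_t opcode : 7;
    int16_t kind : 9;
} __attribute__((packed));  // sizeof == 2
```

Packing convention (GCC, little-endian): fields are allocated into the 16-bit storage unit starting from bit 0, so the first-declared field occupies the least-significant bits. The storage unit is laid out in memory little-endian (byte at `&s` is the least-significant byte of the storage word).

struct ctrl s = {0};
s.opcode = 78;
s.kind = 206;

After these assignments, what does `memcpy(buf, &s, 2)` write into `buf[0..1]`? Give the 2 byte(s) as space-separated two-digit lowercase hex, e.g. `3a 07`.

4e 67

opcode (7b) val=78 bits=0x4e at bit 0: 0x004e
kind (9b) val=206 bits=0xce at bit 7: 0x674e
word = 0x674e → little-endian bytes:
  [0]=0x4e  [1]=0x67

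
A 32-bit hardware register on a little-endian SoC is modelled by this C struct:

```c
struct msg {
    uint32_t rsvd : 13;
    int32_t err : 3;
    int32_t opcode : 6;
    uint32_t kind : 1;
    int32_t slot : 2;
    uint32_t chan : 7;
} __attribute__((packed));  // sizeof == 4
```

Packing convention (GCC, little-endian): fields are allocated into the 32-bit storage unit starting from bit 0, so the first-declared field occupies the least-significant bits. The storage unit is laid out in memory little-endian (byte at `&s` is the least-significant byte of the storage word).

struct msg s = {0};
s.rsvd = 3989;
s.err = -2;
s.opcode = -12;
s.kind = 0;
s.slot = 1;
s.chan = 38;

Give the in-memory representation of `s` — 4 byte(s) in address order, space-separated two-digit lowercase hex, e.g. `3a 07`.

rsvd:13 = 3989 → 0xf95 << 0 → word 0x00000f95
err:3 = -2 → 0x6 << 13 → word 0x0000cf95
opcode:6 = -12 → 0x34 << 16 → word 0x0034cf95
kind:1 = 0 → 0x0 << 22 → word 0x0034cf95
slot:2 = 1 → 0x1 << 23 → word 0x00b4cf95
chan:7 = 38 → 0x26 << 25 → word 0x4cb4cf95
word = 0x4cb4cf95 → little-endian bytes:
  [0]=0x95  [1]=0xcf  [2]=0xb4  [3]=0x4c

95 cf b4 4c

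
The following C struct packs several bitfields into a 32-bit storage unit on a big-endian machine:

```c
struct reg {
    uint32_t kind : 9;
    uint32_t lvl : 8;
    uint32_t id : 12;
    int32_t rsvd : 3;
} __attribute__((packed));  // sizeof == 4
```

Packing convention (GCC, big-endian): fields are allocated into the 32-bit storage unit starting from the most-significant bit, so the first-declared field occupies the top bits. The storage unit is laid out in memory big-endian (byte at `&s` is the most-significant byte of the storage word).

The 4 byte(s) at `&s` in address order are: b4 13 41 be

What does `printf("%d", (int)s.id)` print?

[0]=0xb4 [1]=0x13 [2]=0x41 [3]=0xbe (big-endian) → word 0xb41341be
kind:9 @ bit 23 → (0xb41341be>>23)&0x1ff = 0x168
lvl:8 @ bit 15 → (0xb41341be>>15)&0xff = 0x26
id:12 @ bit 3 → (0xb41341be>>3)&0xfff = 0x837  ←
rsvd:3 @ bit 0 → (0xb41341be>>0)&0x7 = 0x6

2103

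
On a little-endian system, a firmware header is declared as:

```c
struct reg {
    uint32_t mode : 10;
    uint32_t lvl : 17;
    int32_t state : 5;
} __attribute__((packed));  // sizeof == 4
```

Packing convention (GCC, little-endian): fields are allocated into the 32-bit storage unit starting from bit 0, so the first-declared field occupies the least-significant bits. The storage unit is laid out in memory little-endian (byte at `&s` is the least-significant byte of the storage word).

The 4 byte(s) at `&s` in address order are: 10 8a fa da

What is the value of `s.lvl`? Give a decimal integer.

[0]=0x10 [1]=0x8a [2]=0xfa [3]=0xda (little-endian) → word 0xdafa8a10
mode [0+:10] = (word>>0) & 0x3ff = 528
lvl [10+:17] = (word>>10) & 0x1ffff = 48802  ←
state [27+:5] = (word>>27) & 0x1f = 27

48802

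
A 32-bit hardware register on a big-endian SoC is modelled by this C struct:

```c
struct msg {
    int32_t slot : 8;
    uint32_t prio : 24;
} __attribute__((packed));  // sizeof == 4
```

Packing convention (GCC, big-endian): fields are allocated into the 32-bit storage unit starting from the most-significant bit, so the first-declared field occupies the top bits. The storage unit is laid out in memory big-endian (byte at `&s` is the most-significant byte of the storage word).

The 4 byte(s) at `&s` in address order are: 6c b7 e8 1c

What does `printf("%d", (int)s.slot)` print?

108

[0]=0x6c [1]=0xb7 [2]=0xe8 [3]=0x1c (big-endian) → word 0x6cb7e81c
slot:8 @ bit 24 → (0x6cb7e81c>>24)&0xff = 0x6c  ←
prio:24 @ bit 0 → (0x6cb7e81c>>0)&0xffffff = 0xb7e81c
slot signed 8b, MSB=0: value = 108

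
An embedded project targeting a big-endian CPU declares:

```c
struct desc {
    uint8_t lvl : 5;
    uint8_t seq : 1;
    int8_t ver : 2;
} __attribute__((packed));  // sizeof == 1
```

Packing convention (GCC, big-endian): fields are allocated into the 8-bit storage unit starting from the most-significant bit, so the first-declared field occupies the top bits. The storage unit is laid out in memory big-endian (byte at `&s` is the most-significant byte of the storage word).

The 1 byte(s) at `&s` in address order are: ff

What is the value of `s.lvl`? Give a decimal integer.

[0]=0xff (big-endian) → word 0xff
lvl:5 @ bit 3 → (0xff>>3)&0x1f = 0x1f  ←
seq:1 @ bit 2 → (0xff>>2)&0x1 = 0x1
ver:2 @ bit 0 → (0xff>>0)&0x3 = 0x3

31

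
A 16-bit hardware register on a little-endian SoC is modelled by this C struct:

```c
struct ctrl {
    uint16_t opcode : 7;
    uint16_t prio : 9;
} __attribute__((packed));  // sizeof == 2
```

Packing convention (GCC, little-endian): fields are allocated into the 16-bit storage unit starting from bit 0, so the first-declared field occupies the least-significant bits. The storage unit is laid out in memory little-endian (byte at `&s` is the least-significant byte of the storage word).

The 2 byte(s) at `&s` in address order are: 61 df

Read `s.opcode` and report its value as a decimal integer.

97

[0]=0x61 [1]=0xdf (little-endian) → word 0xdf61
opcode:7 @ bit 0 → (0xdf61>>0)&0x7f = 0x61  ←
prio:9 @ bit 7 → (0xdf61>>7)&0x1ff = 0x1be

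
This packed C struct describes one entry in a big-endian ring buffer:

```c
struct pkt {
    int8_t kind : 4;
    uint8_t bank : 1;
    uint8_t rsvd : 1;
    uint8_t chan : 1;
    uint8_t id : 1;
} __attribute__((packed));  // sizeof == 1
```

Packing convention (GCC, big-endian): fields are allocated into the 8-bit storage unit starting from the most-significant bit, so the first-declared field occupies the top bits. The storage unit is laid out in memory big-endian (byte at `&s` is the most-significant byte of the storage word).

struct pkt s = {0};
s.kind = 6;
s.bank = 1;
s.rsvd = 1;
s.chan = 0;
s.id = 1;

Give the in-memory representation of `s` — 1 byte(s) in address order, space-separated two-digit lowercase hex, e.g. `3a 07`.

kind:4 = 6 → 0x6 << 4 → word 0x60
bank:1 = 1 → 0x1 << 3 → word 0x68
rsvd:1 = 1 → 0x1 << 2 → word 0x6c
chan:1 = 0 → 0x0 << 1 → word 0x6c
id:1 = 1 → 0x1 << 0 → word 0x6d
word = 0x6d → big-endian bytes:
  [0]=0x6d

6d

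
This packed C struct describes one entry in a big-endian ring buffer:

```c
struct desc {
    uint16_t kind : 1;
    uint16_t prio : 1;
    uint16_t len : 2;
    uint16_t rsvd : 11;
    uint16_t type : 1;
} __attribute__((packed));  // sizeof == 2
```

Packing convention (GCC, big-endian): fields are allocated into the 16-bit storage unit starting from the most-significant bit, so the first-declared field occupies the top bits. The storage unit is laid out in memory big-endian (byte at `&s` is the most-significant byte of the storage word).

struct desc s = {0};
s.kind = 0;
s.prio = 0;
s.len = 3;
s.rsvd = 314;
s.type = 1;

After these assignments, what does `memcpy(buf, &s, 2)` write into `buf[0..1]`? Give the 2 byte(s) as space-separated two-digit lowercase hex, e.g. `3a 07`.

kind:1 = 0 → 0x0 << 15 → word 0x0000
prio:1 = 0 → 0x0 << 14 → word 0x0000
len:2 = 3 → 0x3 << 12 → word 0x3000
rsvd:11 = 314 → 0x13a << 1 → word 0x3274
type:1 = 1 → 0x1 << 0 → word 0x3275
word = 0x3275 → big-endian bytes:
  [0]=0x32  [1]=0x75

32 75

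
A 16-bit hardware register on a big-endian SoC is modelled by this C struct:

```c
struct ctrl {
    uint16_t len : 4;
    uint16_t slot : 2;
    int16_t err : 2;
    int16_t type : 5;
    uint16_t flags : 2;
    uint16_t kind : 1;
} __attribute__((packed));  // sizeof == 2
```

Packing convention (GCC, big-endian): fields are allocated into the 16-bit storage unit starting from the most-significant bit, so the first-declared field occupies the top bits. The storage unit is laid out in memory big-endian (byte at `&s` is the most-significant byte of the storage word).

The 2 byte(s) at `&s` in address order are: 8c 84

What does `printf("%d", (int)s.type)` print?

-16

[0]=0x8c [1]=0x84 (big-endian) → word 0x8c84
len:4 @ bit 12 → (0x8c84>>12)&0xf = 0x8
slot:2 @ bit 10 → (0x8c84>>10)&0x3 = 0x3
err:2 @ bit 8 → (0x8c84>>8)&0x3 = 0x0
type:5 @ bit 3 → (0x8c84>>3)&0x1f = 0x10  ←
flags:2 @ bit 1 → (0x8c84>>1)&0x3 = 0x2
kind:1 @ bit 0 → (0x8c84>>0)&0x1 = 0x0
type signed 5b, MSB=1: 16 - 32 = -16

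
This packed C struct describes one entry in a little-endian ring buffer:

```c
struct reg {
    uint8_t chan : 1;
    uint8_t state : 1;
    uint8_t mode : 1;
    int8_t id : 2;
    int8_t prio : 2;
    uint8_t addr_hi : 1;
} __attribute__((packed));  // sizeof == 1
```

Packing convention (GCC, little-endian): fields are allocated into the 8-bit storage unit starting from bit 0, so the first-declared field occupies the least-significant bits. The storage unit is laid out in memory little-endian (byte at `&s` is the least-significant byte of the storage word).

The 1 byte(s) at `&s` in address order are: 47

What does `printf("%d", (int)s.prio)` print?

[0]=0x47 (little-endian) → word 0x47
chan:1 @ bit 0 → (0x47>>0)&0x1 = 0x1
state:1 @ bit 1 → (0x47>>1)&0x1 = 0x1
mode:1 @ bit 2 → (0x47>>2)&0x1 = 0x1
id:2 @ bit 3 → (0x47>>3)&0x3 = 0x0
prio:2 @ bit 5 → (0x47>>5)&0x3 = 0x2  ←
addr_hi:1 @ bit 7 → (0x47>>7)&0x1 = 0x0
prio signed 2b, MSB=1: 2 - 4 = -2

-2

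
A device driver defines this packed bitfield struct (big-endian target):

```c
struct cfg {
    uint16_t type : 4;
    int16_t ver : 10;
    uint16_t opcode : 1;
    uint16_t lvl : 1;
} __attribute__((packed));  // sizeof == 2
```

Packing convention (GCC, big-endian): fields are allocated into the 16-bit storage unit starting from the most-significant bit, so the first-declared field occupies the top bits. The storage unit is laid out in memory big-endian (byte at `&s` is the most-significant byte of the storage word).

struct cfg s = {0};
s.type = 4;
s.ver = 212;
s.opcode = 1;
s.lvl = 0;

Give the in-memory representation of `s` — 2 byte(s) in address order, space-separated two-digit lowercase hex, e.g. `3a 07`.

type (4b) val=4 bits=0x4 at bit 12: 0x4000
ver (10b) val=212 bits=0xd4 at bit 2: 0x4350
opcode (1b) val=1 bits=0x1 at bit 1: 0x4352
lvl (1b) val=0 bits=0x0 at bit 0: 0x4352
word = 0x4352 → big-endian bytes:
  [0]=0x43  [1]=0x52

43 52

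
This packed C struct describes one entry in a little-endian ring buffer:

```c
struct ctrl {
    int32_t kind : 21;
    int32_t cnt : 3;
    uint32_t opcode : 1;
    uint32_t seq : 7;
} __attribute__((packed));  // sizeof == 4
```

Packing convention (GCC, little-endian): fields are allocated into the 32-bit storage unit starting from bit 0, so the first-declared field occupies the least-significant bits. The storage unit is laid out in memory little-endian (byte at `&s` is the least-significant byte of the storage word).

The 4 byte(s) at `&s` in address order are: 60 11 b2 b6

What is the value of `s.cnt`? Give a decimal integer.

-3

[0]=0x60 [1]=0x11 [2]=0xb2 [3]=0xb6 (little-endian) → word 0xb6b21160
kind:21 @ bit 0 → (0xb6b21160>>0)&0x1fffff = 0x121160
cnt:3 @ bit 21 → (0xb6b21160>>21)&0x7 = 0x5  ←
opcode:1 @ bit 24 → (0xb6b21160>>24)&0x1 = 0x0
seq:7 @ bit 25 → (0xb6b21160>>25)&0x7f = 0x5b
cnt signed 3b, MSB=1: 5 - 8 = -3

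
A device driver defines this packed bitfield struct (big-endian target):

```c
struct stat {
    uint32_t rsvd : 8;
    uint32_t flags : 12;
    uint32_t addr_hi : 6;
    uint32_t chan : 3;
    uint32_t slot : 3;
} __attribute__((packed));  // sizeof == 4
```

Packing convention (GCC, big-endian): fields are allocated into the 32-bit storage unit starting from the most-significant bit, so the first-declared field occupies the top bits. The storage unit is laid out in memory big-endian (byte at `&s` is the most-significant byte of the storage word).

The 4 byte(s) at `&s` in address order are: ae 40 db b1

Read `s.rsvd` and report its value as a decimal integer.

[0]=0xae [1]=0x40 [2]=0xdb [3]=0xb1 (big-endian) → word 0xae40dbb1
rsvd:8 @ bit 24 → (0xae40dbb1>>24)&0xff = 0xae  ←
flags:12 @ bit 12 → (0xae40dbb1>>12)&0xfff = 0x40d
addr_hi:6 @ bit 6 → (0xae40dbb1>>6)&0x3f = 0x2e
chan:3 @ bit 3 → (0xae40dbb1>>3)&0x7 = 0x6
slot:3 @ bit 0 → (0xae40dbb1>>0)&0x7 = 0x1

174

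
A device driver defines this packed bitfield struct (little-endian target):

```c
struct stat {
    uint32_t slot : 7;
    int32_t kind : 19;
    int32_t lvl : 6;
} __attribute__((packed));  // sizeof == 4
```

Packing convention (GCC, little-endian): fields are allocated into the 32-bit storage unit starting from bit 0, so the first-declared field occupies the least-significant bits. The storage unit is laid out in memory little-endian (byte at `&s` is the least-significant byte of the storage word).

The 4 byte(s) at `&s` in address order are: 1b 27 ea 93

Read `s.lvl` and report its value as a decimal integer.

-28

[0]=0x1b [1]=0x27 [2]=0xea [3]=0x93 (little-endian) → word 0x93ea271b
slot:7 @ bit 0 → (0x93ea271b>>0)&0x7f = 0x1b
kind:19 @ bit 7 → (0x93ea271b>>7)&0x7ffff = 0x7d44e
lvl:6 @ bit 26 → (0x93ea271b>>26)&0x3f = 0x24  ←
lvl signed 6b, MSB=1: 36 - 64 = -28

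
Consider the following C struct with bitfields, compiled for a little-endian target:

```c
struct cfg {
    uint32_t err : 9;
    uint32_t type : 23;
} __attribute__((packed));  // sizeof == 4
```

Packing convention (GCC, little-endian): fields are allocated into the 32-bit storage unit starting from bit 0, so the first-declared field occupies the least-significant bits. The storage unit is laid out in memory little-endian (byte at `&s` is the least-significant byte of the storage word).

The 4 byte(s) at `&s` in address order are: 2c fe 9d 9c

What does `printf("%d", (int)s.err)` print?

44

[0]=0x2c [1]=0xfe [2]=0x9d [3]=0x9c (little-endian) → word 0x9c9dfe2c
err [0+:9] = (word>>0) & 0x1ff = 44  ←
type [9+:23] = (word>>9) & 0x7fffff = 5132031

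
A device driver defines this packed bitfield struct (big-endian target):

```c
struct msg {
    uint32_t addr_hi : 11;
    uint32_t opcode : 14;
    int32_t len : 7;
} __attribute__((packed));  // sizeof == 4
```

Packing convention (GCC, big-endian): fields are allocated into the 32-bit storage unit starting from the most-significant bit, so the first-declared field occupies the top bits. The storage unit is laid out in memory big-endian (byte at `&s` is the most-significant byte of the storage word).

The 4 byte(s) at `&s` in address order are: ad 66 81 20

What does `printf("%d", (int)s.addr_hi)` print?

1387

[0]=0xad [1]=0x66 [2]=0x81 [3]=0x20 (big-endian) → word 0xad668120
addr_hi:11 @ bit 21 → (0xad668120>>21)&0x7ff = 0x56b  ←
opcode:14 @ bit 7 → (0xad668120>>7)&0x3fff = 0xd02
len:7 @ bit 0 → (0xad668120>>0)&0x7f = 0x20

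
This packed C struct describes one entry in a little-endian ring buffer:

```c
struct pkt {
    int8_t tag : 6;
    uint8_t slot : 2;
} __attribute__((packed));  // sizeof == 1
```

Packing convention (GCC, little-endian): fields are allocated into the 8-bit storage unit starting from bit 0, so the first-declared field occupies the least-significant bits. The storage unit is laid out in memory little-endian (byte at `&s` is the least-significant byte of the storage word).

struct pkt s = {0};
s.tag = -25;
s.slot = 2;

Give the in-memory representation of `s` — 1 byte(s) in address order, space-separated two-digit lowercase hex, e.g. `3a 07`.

a7

tag:6 = -25 → 0x27 << 0 → word 0x27
slot:2 = 2 → 0x2 << 6 → word 0xa7
word = 0xa7 → little-endian bytes:
  [0]=0xa7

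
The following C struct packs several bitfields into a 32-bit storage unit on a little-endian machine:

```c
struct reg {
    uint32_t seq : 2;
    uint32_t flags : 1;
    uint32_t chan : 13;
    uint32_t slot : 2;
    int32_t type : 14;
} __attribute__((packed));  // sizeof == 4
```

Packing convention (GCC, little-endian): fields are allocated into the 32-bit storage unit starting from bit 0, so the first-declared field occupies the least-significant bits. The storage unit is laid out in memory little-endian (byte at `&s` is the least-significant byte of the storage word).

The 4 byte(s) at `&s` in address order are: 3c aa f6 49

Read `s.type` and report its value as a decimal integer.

4733

[0]=0x3c [1]=0xaa [2]=0xf6 [3]=0x49 (little-endian) → word 0x49f6aa3c
seq:2 @ bit 0 → (0x49f6aa3c>>0)&0x3 = 0x0
flags:1 @ bit 2 → (0x49f6aa3c>>2)&0x1 = 0x1
chan:13 @ bit 3 → (0x49f6aa3c>>3)&0x1fff = 0x1547
slot:2 @ bit 16 → (0x49f6aa3c>>16)&0x3 = 0x2
type:14 @ bit 18 → (0x49f6aa3c>>18)&0x3fff = 0x127d  ←
type signed 14b, MSB=0: value = 4733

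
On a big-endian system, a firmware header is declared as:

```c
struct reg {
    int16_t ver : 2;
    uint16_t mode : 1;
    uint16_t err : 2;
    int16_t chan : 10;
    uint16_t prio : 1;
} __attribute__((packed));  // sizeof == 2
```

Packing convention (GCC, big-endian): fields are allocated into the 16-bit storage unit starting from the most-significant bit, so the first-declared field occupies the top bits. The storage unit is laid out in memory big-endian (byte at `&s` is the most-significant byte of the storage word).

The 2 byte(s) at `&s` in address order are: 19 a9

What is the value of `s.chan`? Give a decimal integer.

[0]=0x19 [1]=0xa9 (big-endian) → word 0x19a9
ver [14+:2] = (word>>14) & 0x3 = 0
mode [13+:1] = (word>>13) & 0x1 = 0
err [11+:2] = (word>>11) & 0x3 = 3
chan [1+:10] = (word>>1) & 0x3ff = 212  ←
prio [0+:1] = (word>>0) & 0x1 = 1
chan signed 10b, MSB=0: value = 212

212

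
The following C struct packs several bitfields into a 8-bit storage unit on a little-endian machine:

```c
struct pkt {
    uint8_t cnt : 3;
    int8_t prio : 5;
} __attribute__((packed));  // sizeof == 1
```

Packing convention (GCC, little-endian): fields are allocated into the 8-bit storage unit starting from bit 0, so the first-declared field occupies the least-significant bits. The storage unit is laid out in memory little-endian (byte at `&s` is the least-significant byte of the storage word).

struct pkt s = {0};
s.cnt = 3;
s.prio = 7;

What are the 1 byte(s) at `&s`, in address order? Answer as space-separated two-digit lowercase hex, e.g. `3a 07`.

cnt (3b) val=3 bits=0x3 at bit 0: 0x03
prio (5b) val=7 bits=0x7 at bit 3: 0x3b
word = 0x3b → little-endian bytes:
  [0]=0x3b

3b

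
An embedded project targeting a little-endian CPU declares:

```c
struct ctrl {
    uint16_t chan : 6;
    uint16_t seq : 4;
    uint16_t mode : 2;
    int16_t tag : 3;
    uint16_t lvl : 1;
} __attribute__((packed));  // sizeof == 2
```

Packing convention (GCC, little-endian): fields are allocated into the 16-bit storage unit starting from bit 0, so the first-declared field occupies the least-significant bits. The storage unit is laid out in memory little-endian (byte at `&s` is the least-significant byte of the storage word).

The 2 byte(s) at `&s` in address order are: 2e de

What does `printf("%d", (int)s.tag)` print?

-3

[0]=0x2e [1]=0xde (little-endian) → word 0xde2e
chan:6 @ bit 0 → (0xde2e>>0)&0x3f = 0x2e
seq:4 @ bit 6 → (0xde2e>>6)&0xf = 0x8
mode:2 @ bit 10 → (0xde2e>>10)&0x3 = 0x3
tag:3 @ bit 12 → (0xde2e>>12)&0x7 = 0x5  ←
lvl:1 @ bit 15 → (0xde2e>>15)&0x1 = 0x1
tag signed 3b, MSB=1: 5 - 8 = -3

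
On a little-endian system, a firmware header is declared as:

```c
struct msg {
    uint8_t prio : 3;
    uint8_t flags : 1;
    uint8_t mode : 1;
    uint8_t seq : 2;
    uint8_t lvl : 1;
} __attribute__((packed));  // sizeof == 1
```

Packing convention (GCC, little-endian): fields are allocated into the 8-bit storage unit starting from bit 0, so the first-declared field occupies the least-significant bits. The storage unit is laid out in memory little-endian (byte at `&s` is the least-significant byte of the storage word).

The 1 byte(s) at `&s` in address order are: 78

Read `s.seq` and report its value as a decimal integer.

3

[0]=0x78 (little-endian) → word 0x78
prio:3 @ bit 0 → (0x78>>0)&0x7 = 0x0
flags:1 @ bit 3 → (0x78>>3)&0x1 = 0x1
mode:1 @ bit 4 → (0x78>>4)&0x1 = 0x1
seq:2 @ bit 5 → (0x78>>5)&0x3 = 0x3  ←
lvl:1 @ bit 7 → (0x78>>7)&0x1 = 0x0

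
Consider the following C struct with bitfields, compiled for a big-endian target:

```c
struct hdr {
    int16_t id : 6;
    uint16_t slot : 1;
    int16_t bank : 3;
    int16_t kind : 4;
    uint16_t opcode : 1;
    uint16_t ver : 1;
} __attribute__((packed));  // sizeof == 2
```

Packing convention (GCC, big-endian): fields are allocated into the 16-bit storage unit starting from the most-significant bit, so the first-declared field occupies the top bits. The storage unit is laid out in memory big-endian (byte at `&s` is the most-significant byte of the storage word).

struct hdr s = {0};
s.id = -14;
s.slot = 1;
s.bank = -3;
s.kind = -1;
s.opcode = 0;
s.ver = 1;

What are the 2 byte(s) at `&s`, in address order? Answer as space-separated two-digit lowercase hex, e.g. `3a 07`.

id:6 = -14 → 0x32 << 10 → word 0xc800
slot:1 = 1 → 0x1 << 9 → word 0xca00
bank:3 = -3 → 0x5 << 6 → word 0xcb40
kind:4 = -1 → 0xf << 2 → word 0xcb7c
opcode:1 = 0 → 0x0 << 1 → word 0xcb7c
ver:1 = 1 → 0x1 << 0 → word 0xcb7d
word = 0xcb7d → big-endian bytes:
  [0]=0xcb  [1]=0x7d

cb 7d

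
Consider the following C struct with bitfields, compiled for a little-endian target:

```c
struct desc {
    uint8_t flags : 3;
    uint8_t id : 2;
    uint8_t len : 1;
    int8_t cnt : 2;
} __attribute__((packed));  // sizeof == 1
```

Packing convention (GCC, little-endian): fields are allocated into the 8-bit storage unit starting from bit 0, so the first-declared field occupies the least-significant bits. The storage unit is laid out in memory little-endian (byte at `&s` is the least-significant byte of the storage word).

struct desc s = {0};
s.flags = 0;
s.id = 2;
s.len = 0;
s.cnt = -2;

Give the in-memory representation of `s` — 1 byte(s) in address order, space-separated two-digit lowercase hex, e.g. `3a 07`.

[0+:3] flags=0 & 0x7 = 0x0; word=0x00
[3+:2] id=2 & 0x3 = 0x2; word=0x10
[5+:1] len=0 & 0x1 = 0x0; word=0x10
[6+:2] cnt=-2 & 0x3 = 0x2; word=0x90
word = 0x90 → little-endian bytes:
  [0]=0x90

90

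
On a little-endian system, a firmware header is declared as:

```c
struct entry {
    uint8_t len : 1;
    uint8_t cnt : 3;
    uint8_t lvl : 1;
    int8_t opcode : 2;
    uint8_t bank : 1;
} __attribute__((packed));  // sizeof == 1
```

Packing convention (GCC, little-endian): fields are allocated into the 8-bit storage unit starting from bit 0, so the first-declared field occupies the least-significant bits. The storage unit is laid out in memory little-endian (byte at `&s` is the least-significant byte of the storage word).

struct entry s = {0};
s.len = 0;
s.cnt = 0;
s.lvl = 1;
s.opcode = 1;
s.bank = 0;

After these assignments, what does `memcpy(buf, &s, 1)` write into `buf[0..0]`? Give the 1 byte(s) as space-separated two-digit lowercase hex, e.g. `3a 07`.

30

len (1b) val=0 bits=0x0 at bit 0: 0x00
cnt (3b) val=0 bits=0x0 at bit 1: 0x00
lvl (1b) val=1 bits=0x1 at bit 4: 0x10
opcode (2b) val=1 bits=0x1 at bit 5: 0x30
bank (1b) val=0 bits=0x0 at bit 7: 0x30
word = 0x30 → little-endian bytes:
  [0]=0x30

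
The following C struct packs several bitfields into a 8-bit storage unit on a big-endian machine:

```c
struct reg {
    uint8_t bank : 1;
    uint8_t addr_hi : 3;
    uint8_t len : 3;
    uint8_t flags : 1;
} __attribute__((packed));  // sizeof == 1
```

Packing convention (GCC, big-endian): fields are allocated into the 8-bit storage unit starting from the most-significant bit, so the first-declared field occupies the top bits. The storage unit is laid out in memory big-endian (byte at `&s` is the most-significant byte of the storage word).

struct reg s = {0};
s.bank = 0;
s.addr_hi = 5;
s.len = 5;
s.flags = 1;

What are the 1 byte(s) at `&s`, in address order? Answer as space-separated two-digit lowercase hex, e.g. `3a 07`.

bank (1b) val=0 bits=0x0 at bit 7: 0x00
addr_hi (3b) val=5 bits=0x5 at bit 4: 0x50
len (3b) val=5 bits=0x5 at bit 1: 0x5a
flags (1b) val=1 bits=0x1 at bit 0: 0x5b
word = 0x5b → big-endian bytes:
  [0]=0x5b

5b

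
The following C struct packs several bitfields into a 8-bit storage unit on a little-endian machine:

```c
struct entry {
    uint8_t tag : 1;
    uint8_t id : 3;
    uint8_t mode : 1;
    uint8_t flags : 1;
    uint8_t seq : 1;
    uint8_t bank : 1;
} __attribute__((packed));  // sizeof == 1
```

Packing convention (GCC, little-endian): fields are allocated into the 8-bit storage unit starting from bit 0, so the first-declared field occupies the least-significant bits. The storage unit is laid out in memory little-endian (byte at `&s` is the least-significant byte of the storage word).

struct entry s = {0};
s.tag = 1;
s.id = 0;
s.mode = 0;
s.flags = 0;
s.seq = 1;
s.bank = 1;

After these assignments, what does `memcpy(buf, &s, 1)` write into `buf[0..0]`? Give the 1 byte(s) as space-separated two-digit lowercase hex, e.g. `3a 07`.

c1

tag:1 = 1 → 0x1 << 0 → word 0x01
id:3 = 0 → 0x0 << 1 → word 0x01
mode:1 = 0 → 0x0 << 4 → word 0x01
flags:1 = 0 → 0x0 << 5 → word 0x01
seq:1 = 1 → 0x1 << 6 → word 0x41
bank:1 = 1 → 0x1 << 7 → word 0xc1
word = 0xc1 → little-endian bytes:
  [0]=0xc1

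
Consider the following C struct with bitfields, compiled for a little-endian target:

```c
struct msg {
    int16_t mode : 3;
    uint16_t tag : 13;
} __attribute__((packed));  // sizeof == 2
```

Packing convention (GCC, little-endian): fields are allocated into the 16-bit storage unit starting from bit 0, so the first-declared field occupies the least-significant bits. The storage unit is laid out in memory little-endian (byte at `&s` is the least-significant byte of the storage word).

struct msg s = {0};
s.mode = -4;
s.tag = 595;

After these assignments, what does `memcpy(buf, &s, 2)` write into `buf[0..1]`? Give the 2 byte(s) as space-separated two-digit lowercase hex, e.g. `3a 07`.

9c 12

[0+:3] mode=-4 & 0x7 = 0x4; word=0x0004
[3+:13] tag=595 & 0x1fff = 0x253; word=0x129c
word = 0x129c → little-endian bytes:
  [0]=0x9c  [1]=0x12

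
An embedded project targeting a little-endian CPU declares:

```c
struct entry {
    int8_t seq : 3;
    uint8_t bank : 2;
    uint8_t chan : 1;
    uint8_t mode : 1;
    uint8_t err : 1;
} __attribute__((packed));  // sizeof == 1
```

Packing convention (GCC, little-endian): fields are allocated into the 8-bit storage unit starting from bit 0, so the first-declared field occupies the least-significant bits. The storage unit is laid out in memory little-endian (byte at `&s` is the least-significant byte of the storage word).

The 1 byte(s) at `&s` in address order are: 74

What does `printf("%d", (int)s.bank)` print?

2

[0]=0x74 (little-endian) → word 0x74
seq:3 @ bit 0 → (0x74>>0)&0x7 = 0x4
bank:2 @ bit 3 → (0x74>>3)&0x3 = 0x2  ←
chan:1 @ bit 5 → (0x74>>5)&0x1 = 0x1
mode:1 @ bit 6 → (0x74>>6)&0x1 = 0x1
err:1 @ bit 7 → (0x74>>7)&0x1 = 0x0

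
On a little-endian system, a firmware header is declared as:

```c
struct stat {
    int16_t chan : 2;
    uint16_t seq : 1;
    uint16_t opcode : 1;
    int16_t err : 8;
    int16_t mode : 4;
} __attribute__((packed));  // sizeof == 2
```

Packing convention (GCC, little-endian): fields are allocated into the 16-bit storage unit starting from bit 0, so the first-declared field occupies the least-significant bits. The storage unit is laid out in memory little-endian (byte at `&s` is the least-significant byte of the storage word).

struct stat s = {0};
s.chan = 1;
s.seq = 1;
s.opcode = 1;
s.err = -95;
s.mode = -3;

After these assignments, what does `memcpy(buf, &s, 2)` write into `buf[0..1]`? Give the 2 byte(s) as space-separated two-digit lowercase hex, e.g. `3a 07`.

[0+:2] chan=1 & 0x3 = 0x1; word=0x0001
[2+:1] seq=1 & 0x1 = 0x1; word=0x0005
[3+:1] opcode=1 & 0x1 = 0x1; word=0x000d
[4+:8] err=-95 & 0xff = 0xa1; word=0x0a1d
[12+:4] mode=-3 & 0xf = 0xd; word=0xda1d
word = 0xda1d → little-endian bytes:
  [0]=0x1d  [1]=0xda

1d da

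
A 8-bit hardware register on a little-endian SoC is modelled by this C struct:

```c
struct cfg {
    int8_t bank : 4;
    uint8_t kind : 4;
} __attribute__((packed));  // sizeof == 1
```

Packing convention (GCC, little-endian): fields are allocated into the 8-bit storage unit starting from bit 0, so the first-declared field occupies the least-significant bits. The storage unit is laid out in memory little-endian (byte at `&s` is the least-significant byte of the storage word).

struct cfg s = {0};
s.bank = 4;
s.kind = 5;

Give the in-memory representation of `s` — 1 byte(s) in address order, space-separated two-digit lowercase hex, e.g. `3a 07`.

54

bank (4b) val=4 bits=0x4 at bit 0: 0x04
kind (4b) val=5 bits=0x5 at bit 4: 0x54
word = 0x54 → little-endian bytes:
  [0]=0x54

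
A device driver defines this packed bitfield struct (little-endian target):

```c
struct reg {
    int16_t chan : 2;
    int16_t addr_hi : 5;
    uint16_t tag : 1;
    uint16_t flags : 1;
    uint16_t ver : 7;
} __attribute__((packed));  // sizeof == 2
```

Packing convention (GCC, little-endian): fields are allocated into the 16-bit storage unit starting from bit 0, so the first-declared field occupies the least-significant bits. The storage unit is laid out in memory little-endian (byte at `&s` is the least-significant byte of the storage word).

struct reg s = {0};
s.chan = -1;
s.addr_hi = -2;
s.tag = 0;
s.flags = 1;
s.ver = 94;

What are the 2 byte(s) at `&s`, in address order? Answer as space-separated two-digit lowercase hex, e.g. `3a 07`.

7b bd

[0+:2] chan=-1 & 0x3 = 0x3; word=0x0003
[2+:5] addr_hi=-2 & 0x1f = 0x1e; word=0x007b
[7+:1] tag=0 & 0x1 = 0x0; word=0x007b
[8+:1] flags=1 & 0x1 = 0x1; word=0x017b
[9+:7] ver=94 & 0x7f = 0x5e; word=0xbd7b
word = 0xbd7b → little-endian bytes:
  [0]=0x7b  [1]=0xbd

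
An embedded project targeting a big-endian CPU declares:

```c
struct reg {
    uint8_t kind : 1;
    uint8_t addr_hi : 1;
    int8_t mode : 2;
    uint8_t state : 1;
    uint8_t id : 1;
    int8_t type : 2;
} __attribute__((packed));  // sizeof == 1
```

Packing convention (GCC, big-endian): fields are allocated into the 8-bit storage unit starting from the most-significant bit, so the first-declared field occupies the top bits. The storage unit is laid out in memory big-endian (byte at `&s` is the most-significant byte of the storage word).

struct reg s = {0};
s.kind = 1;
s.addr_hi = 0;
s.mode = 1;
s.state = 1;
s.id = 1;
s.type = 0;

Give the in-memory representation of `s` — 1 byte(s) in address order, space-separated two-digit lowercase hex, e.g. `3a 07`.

9c

[7+:1] kind=1 & 0x1 = 0x1; word=0x80
[6+:1] addr_hi=0 & 0x1 = 0x0; word=0x80
[4+:2] mode=1 & 0x3 = 0x1; word=0x90
[3+:1] state=1 & 0x1 = 0x1; word=0x98
[2+:1] id=1 & 0x1 = 0x1; word=0x9c
[0+:2] type=0 & 0x3 = 0x0; word=0x9c
word = 0x9c → big-endian bytes:
  [0]=0x9c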